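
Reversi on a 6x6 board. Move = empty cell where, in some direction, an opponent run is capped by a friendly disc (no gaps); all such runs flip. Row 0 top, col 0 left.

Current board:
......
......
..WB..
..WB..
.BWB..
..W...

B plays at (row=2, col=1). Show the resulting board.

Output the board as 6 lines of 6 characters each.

Answer: ......
......
.BBB..
..BB..
.BWB..
..W...

Derivation:
Place B at (2,1); scan 8 dirs for brackets.
Dir NW: first cell '.' (not opp) -> no flip
Dir N: first cell '.' (not opp) -> no flip
Dir NE: first cell '.' (not opp) -> no flip
Dir W: first cell '.' (not opp) -> no flip
Dir E: opp run (2,2) capped by B -> flip
Dir SW: first cell '.' (not opp) -> no flip
Dir S: first cell '.' (not opp) -> no flip
Dir SE: opp run (3,2) capped by B -> flip
All flips: (2,2) (3,2)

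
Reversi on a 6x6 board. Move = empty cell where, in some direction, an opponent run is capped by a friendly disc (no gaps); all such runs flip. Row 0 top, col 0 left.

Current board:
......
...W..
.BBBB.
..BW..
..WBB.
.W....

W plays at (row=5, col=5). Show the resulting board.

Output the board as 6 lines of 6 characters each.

Place W at (5,5); scan 8 dirs for brackets.
Dir NW: opp run (4,4) capped by W -> flip
Dir N: first cell '.' (not opp) -> no flip
Dir NE: edge -> no flip
Dir W: first cell '.' (not opp) -> no flip
Dir E: edge -> no flip
Dir SW: edge -> no flip
Dir S: edge -> no flip
Dir SE: edge -> no flip
All flips: (4,4)

Answer: ......
...W..
.BBBB.
..BW..
..WBW.
.W...W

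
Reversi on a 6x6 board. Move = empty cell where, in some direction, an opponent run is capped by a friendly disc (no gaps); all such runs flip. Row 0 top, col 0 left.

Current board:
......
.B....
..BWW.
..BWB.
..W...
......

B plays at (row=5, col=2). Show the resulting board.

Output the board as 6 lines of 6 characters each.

Answer: ......
.B....
..BWW.
..BWB.
..B...
..B...

Derivation:
Place B at (5,2); scan 8 dirs for brackets.
Dir NW: first cell '.' (not opp) -> no flip
Dir N: opp run (4,2) capped by B -> flip
Dir NE: first cell '.' (not opp) -> no flip
Dir W: first cell '.' (not opp) -> no flip
Dir E: first cell '.' (not opp) -> no flip
Dir SW: edge -> no flip
Dir S: edge -> no flip
Dir SE: edge -> no flip
All flips: (4,2)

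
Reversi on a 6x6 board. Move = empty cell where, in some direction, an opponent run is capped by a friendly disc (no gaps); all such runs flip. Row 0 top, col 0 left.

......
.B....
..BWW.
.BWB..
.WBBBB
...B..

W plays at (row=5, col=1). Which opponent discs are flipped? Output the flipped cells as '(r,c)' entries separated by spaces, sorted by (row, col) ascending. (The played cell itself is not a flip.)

Answer: (3,3) (4,2)

Derivation:
Dir NW: first cell '.' (not opp) -> no flip
Dir N: first cell 'W' (not opp) -> no flip
Dir NE: opp run (4,2) (3,3) capped by W -> flip
Dir W: first cell '.' (not opp) -> no flip
Dir E: first cell '.' (not opp) -> no flip
Dir SW: edge -> no flip
Dir S: edge -> no flip
Dir SE: edge -> no flip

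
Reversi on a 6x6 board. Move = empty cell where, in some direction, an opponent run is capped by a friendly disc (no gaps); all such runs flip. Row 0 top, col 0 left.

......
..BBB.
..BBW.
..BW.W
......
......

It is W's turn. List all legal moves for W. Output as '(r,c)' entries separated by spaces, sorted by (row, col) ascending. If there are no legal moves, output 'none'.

(0,1): no bracket -> illegal
(0,2): flips 1 -> legal
(0,3): flips 2 -> legal
(0,4): flips 1 -> legal
(0,5): no bracket -> illegal
(1,1): flips 1 -> legal
(1,5): no bracket -> illegal
(2,1): flips 2 -> legal
(2,5): no bracket -> illegal
(3,1): flips 1 -> legal
(3,4): no bracket -> illegal
(4,1): no bracket -> illegal
(4,2): no bracket -> illegal
(4,3): no bracket -> illegal

Answer: (0,2) (0,3) (0,4) (1,1) (2,1) (3,1)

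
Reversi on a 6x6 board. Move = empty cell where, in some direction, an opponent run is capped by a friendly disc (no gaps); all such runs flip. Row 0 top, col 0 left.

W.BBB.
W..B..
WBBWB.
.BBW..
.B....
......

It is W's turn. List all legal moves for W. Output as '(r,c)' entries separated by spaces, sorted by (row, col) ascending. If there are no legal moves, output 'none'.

(0,1): no bracket -> illegal
(0,5): no bracket -> illegal
(1,1): flips 1 -> legal
(1,2): no bracket -> illegal
(1,4): no bracket -> illegal
(1,5): flips 1 -> legal
(2,5): flips 1 -> legal
(3,0): flips 2 -> legal
(3,4): no bracket -> illegal
(3,5): no bracket -> illegal
(4,0): no bracket -> illegal
(4,2): flips 1 -> legal
(4,3): flips 2 -> legal
(5,0): flips 2 -> legal
(5,1): no bracket -> illegal
(5,2): no bracket -> illegal

Answer: (1,1) (1,5) (2,5) (3,0) (4,2) (4,3) (5,0)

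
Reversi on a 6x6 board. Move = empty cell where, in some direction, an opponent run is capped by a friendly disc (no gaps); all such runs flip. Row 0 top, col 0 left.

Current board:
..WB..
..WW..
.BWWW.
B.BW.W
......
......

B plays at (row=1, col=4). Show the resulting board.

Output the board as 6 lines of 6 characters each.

Answer: ..WB..
..WWB.
.BWBW.
B.BW.W
......
......

Derivation:
Place B at (1,4); scan 8 dirs for brackets.
Dir NW: first cell 'B' (not opp) -> no flip
Dir N: first cell '.' (not opp) -> no flip
Dir NE: first cell '.' (not opp) -> no flip
Dir W: opp run (1,3) (1,2), next='.' -> no flip
Dir E: first cell '.' (not opp) -> no flip
Dir SW: opp run (2,3) capped by B -> flip
Dir S: opp run (2,4), next='.' -> no flip
Dir SE: first cell '.' (not opp) -> no flip
All flips: (2,3)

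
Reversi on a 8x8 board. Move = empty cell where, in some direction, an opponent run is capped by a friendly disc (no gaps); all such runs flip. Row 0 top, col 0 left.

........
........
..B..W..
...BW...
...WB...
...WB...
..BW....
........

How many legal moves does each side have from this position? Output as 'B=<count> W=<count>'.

-- B to move --
(1,4): no bracket -> illegal
(1,5): no bracket -> illegal
(1,6): no bracket -> illegal
(2,3): no bracket -> illegal
(2,4): flips 1 -> legal
(2,6): no bracket -> illegal
(3,2): flips 1 -> legal
(3,5): flips 1 -> legal
(3,6): no bracket -> illegal
(4,2): flips 1 -> legal
(4,5): no bracket -> illegal
(5,2): flips 1 -> legal
(6,4): flips 1 -> legal
(7,2): flips 1 -> legal
(7,3): flips 3 -> legal
(7,4): no bracket -> illegal
B mobility = 8
-- W to move --
(1,1): no bracket -> illegal
(1,2): no bracket -> illegal
(1,3): no bracket -> illegal
(2,1): no bracket -> illegal
(2,3): flips 1 -> legal
(2,4): no bracket -> illegal
(3,1): no bracket -> illegal
(3,2): flips 1 -> legal
(3,5): flips 1 -> legal
(4,2): no bracket -> illegal
(4,5): flips 2 -> legal
(5,1): no bracket -> illegal
(5,2): no bracket -> illegal
(5,5): flips 1 -> legal
(6,1): flips 1 -> legal
(6,4): flips 2 -> legal
(6,5): flips 1 -> legal
(7,1): flips 1 -> legal
(7,2): no bracket -> illegal
(7,3): no bracket -> illegal
W mobility = 9

Answer: B=8 W=9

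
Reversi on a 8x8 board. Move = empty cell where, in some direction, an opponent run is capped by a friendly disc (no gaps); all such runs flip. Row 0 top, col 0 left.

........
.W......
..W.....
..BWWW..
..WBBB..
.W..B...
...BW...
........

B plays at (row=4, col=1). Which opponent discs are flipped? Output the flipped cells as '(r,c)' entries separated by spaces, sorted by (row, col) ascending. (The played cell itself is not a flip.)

Dir NW: first cell '.' (not opp) -> no flip
Dir N: first cell '.' (not opp) -> no flip
Dir NE: first cell 'B' (not opp) -> no flip
Dir W: first cell '.' (not opp) -> no flip
Dir E: opp run (4,2) capped by B -> flip
Dir SW: first cell '.' (not opp) -> no flip
Dir S: opp run (5,1), next='.' -> no flip
Dir SE: first cell '.' (not opp) -> no flip

Answer: (4,2)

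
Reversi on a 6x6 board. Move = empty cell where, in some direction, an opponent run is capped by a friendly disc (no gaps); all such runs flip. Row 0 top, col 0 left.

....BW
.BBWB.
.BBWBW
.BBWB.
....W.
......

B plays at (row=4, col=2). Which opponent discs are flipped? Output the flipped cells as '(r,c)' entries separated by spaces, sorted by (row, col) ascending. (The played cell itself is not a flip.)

Dir NW: first cell 'B' (not opp) -> no flip
Dir N: first cell 'B' (not opp) -> no flip
Dir NE: opp run (3,3) capped by B -> flip
Dir W: first cell '.' (not opp) -> no flip
Dir E: first cell '.' (not opp) -> no flip
Dir SW: first cell '.' (not opp) -> no flip
Dir S: first cell '.' (not opp) -> no flip
Dir SE: first cell '.' (not opp) -> no flip

Answer: (3,3)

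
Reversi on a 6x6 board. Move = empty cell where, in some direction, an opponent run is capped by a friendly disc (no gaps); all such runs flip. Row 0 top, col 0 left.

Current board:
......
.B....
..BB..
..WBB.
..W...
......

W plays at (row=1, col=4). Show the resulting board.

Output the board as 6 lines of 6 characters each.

Answer: ......
.B..W.
..BW..
..WBB.
..W...
......

Derivation:
Place W at (1,4); scan 8 dirs for brackets.
Dir NW: first cell '.' (not opp) -> no flip
Dir N: first cell '.' (not opp) -> no flip
Dir NE: first cell '.' (not opp) -> no flip
Dir W: first cell '.' (not opp) -> no flip
Dir E: first cell '.' (not opp) -> no flip
Dir SW: opp run (2,3) capped by W -> flip
Dir S: first cell '.' (not opp) -> no flip
Dir SE: first cell '.' (not opp) -> no flip
All flips: (2,3)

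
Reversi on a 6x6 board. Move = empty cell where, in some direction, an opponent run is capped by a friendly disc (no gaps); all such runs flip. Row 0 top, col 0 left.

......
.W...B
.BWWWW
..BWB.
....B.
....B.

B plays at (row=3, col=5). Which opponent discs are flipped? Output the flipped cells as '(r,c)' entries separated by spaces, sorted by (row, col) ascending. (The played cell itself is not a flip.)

Answer: (2,5)

Derivation:
Dir NW: opp run (2,4), next='.' -> no flip
Dir N: opp run (2,5) capped by B -> flip
Dir NE: edge -> no flip
Dir W: first cell 'B' (not opp) -> no flip
Dir E: edge -> no flip
Dir SW: first cell 'B' (not opp) -> no flip
Dir S: first cell '.' (not opp) -> no flip
Dir SE: edge -> no flip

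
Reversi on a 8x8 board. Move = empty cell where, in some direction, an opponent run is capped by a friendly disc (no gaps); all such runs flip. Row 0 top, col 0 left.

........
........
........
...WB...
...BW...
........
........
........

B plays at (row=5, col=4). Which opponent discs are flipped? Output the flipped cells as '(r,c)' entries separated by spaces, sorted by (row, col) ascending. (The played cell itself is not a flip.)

Dir NW: first cell 'B' (not opp) -> no flip
Dir N: opp run (4,4) capped by B -> flip
Dir NE: first cell '.' (not opp) -> no flip
Dir W: first cell '.' (not opp) -> no flip
Dir E: first cell '.' (not opp) -> no flip
Dir SW: first cell '.' (not opp) -> no flip
Dir S: first cell '.' (not opp) -> no flip
Dir SE: first cell '.' (not opp) -> no flip

Answer: (4,4)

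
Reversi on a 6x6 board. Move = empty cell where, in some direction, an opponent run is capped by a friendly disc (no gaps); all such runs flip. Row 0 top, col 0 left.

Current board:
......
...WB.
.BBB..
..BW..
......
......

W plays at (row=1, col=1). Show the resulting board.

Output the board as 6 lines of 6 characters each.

Answer: ......
.W.WB.
.BWB..
..BW..
......
......

Derivation:
Place W at (1,1); scan 8 dirs for brackets.
Dir NW: first cell '.' (not opp) -> no flip
Dir N: first cell '.' (not opp) -> no flip
Dir NE: first cell '.' (not opp) -> no flip
Dir W: first cell '.' (not opp) -> no flip
Dir E: first cell '.' (not opp) -> no flip
Dir SW: first cell '.' (not opp) -> no flip
Dir S: opp run (2,1), next='.' -> no flip
Dir SE: opp run (2,2) capped by W -> flip
All flips: (2,2)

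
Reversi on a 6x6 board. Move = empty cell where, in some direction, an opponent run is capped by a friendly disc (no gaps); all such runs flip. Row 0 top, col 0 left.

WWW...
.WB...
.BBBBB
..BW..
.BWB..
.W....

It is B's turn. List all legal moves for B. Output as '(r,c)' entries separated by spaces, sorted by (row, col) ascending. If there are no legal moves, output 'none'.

(0,3): no bracket -> illegal
(1,0): flips 1 -> legal
(1,3): no bracket -> illegal
(2,0): no bracket -> illegal
(3,1): no bracket -> illegal
(3,4): flips 1 -> legal
(4,0): no bracket -> illegal
(4,4): flips 1 -> legal
(5,0): no bracket -> illegal
(5,2): flips 1 -> legal
(5,3): no bracket -> illegal

Answer: (1,0) (3,4) (4,4) (5,2)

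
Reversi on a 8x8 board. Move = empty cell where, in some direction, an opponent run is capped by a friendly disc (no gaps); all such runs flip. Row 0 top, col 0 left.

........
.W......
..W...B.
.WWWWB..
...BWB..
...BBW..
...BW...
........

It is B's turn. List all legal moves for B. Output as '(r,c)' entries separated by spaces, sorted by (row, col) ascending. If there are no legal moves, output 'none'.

(0,0): no bracket -> illegal
(0,1): no bracket -> illegal
(0,2): no bracket -> illegal
(1,0): no bracket -> illegal
(1,2): no bracket -> illegal
(1,3): no bracket -> illegal
(2,0): no bracket -> illegal
(2,1): flips 1 -> legal
(2,3): flips 2 -> legal
(2,4): flips 2 -> legal
(2,5): flips 1 -> legal
(3,0): flips 4 -> legal
(4,0): no bracket -> illegal
(4,1): no bracket -> illegal
(4,2): no bracket -> illegal
(4,6): no bracket -> illegal
(5,6): flips 1 -> legal
(6,5): flips 2 -> legal
(6,6): no bracket -> illegal
(7,3): no bracket -> illegal
(7,4): flips 1 -> legal
(7,5): flips 1 -> legal

Answer: (2,1) (2,3) (2,4) (2,5) (3,0) (5,6) (6,5) (7,4) (7,5)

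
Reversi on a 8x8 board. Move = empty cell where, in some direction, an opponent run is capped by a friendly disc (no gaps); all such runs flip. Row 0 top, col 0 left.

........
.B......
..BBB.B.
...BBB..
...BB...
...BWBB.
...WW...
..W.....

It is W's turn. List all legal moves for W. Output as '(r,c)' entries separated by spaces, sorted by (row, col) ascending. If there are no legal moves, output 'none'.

Answer: (1,3) (1,4) (3,2) (4,2) (4,6) (5,2) (5,7)

Derivation:
(0,0): no bracket -> illegal
(0,1): no bracket -> illegal
(0,2): no bracket -> illegal
(1,0): no bracket -> illegal
(1,2): no bracket -> illegal
(1,3): flips 4 -> legal
(1,4): flips 3 -> legal
(1,5): no bracket -> illegal
(1,6): no bracket -> illegal
(1,7): no bracket -> illegal
(2,0): no bracket -> illegal
(2,1): no bracket -> illegal
(2,5): no bracket -> illegal
(2,7): no bracket -> illegal
(3,1): no bracket -> illegal
(3,2): flips 1 -> legal
(3,6): no bracket -> illegal
(3,7): no bracket -> illegal
(4,2): flips 1 -> legal
(4,5): no bracket -> illegal
(4,6): flips 1 -> legal
(4,7): no bracket -> illegal
(5,2): flips 1 -> legal
(5,7): flips 2 -> legal
(6,2): no bracket -> illegal
(6,5): no bracket -> illegal
(6,6): no bracket -> illegal
(6,7): no bracket -> illegal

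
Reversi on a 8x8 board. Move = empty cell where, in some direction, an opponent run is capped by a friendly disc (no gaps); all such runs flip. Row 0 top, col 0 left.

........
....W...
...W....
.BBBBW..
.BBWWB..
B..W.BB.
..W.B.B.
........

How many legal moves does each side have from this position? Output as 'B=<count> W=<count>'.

-- B to move --
(0,3): no bracket -> illegal
(0,4): no bracket -> illegal
(0,5): flips 2 -> legal
(1,2): flips 1 -> legal
(1,3): flips 1 -> legal
(1,5): no bracket -> illegal
(2,2): no bracket -> illegal
(2,4): no bracket -> illegal
(2,5): flips 1 -> legal
(2,6): no bracket -> illegal
(3,6): flips 1 -> legal
(4,6): no bracket -> illegal
(5,1): no bracket -> illegal
(5,2): flips 1 -> legal
(5,4): flips 2 -> legal
(6,1): no bracket -> illegal
(6,3): flips 2 -> legal
(7,1): no bracket -> illegal
(7,2): no bracket -> illegal
(7,3): no bracket -> illegal
B mobility = 8
-- W to move --
(2,0): flips 2 -> legal
(2,1): flips 1 -> legal
(2,2): flips 1 -> legal
(2,4): flips 1 -> legal
(2,5): flips 1 -> legal
(3,0): flips 4 -> legal
(3,6): no bracket -> illegal
(4,0): flips 2 -> legal
(4,6): flips 1 -> legal
(4,7): no bracket -> illegal
(5,1): no bracket -> illegal
(5,2): no bracket -> illegal
(5,4): no bracket -> illegal
(5,7): no bracket -> illegal
(6,0): no bracket -> illegal
(6,1): no bracket -> illegal
(6,3): no bracket -> illegal
(6,5): flips 2 -> legal
(6,7): flips 3 -> legal
(7,3): no bracket -> illegal
(7,4): no bracket -> illegal
(7,5): flips 1 -> legal
(7,6): no bracket -> illegal
(7,7): flips 2 -> legal
W mobility = 12

Answer: B=8 W=12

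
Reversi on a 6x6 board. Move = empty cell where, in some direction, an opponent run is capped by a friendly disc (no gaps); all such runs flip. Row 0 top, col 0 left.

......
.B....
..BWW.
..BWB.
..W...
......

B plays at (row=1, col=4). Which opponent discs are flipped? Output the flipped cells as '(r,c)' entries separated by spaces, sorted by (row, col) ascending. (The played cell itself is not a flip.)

Answer: (2,3) (2,4)

Derivation:
Dir NW: first cell '.' (not opp) -> no flip
Dir N: first cell '.' (not opp) -> no flip
Dir NE: first cell '.' (not opp) -> no flip
Dir W: first cell '.' (not opp) -> no flip
Dir E: first cell '.' (not opp) -> no flip
Dir SW: opp run (2,3) capped by B -> flip
Dir S: opp run (2,4) capped by B -> flip
Dir SE: first cell '.' (not opp) -> no flip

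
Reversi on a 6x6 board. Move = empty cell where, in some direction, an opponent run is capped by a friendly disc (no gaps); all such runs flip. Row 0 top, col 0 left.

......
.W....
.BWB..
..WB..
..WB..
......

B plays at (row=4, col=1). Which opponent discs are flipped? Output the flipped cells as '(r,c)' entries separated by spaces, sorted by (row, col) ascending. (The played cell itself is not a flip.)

Dir NW: first cell '.' (not opp) -> no flip
Dir N: first cell '.' (not opp) -> no flip
Dir NE: opp run (3,2) capped by B -> flip
Dir W: first cell '.' (not opp) -> no flip
Dir E: opp run (4,2) capped by B -> flip
Dir SW: first cell '.' (not opp) -> no flip
Dir S: first cell '.' (not opp) -> no flip
Dir SE: first cell '.' (not opp) -> no flip

Answer: (3,2) (4,2)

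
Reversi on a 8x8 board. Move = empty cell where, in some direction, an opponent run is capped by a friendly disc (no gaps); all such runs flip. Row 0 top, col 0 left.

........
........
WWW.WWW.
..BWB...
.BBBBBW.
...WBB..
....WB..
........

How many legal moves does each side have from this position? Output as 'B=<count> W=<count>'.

-- B to move --
(1,0): flips 1 -> legal
(1,1): flips 2 -> legal
(1,2): flips 1 -> legal
(1,3): no bracket -> illegal
(1,4): flips 1 -> legal
(1,5): flips 2 -> legal
(1,6): flips 1 -> legal
(1,7): no bracket -> illegal
(2,3): flips 1 -> legal
(2,7): no bracket -> illegal
(3,0): no bracket -> illegal
(3,1): no bracket -> illegal
(3,5): no bracket -> illegal
(3,6): no bracket -> illegal
(3,7): flips 1 -> legal
(4,7): flips 1 -> legal
(5,2): flips 1 -> legal
(5,6): no bracket -> illegal
(5,7): no bracket -> illegal
(6,2): flips 1 -> legal
(6,3): flips 2 -> legal
(7,3): flips 1 -> legal
(7,4): flips 1 -> legal
(7,5): flips 2 -> legal
B mobility = 15
-- W to move --
(2,3): no bracket -> illegal
(3,0): no bracket -> illegal
(3,1): flips 2 -> legal
(3,5): flips 2 -> legal
(3,6): no bracket -> illegal
(4,0): flips 5 -> legal
(5,0): no bracket -> illegal
(5,1): flips 1 -> legal
(5,2): flips 4 -> legal
(5,6): flips 2 -> legal
(6,3): no bracket -> illegal
(6,6): flips 3 -> legal
(7,4): no bracket -> illegal
(7,5): no bracket -> illegal
(7,6): flips 4 -> legal
W mobility = 8

Answer: B=15 W=8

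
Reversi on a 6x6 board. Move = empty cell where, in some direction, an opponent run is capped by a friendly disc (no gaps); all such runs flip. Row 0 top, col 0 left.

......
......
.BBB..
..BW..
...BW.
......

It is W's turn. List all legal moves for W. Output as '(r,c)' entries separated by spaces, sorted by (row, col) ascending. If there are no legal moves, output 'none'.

(1,0): no bracket -> illegal
(1,1): flips 1 -> legal
(1,2): no bracket -> illegal
(1,3): flips 1 -> legal
(1,4): no bracket -> illegal
(2,0): no bracket -> illegal
(2,4): no bracket -> illegal
(3,0): no bracket -> illegal
(3,1): flips 1 -> legal
(3,4): no bracket -> illegal
(4,1): no bracket -> illegal
(4,2): flips 1 -> legal
(5,2): no bracket -> illegal
(5,3): flips 1 -> legal
(5,4): no bracket -> illegal

Answer: (1,1) (1,3) (3,1) (4,2) (5,3)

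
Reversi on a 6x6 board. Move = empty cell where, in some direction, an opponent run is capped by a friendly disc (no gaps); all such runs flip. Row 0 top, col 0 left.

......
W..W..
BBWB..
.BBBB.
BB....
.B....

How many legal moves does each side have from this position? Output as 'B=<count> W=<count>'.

-- B to move --
(0,0): flips 1 -> legal
(0,1): no bracket -> illegal
(0,2): no bracket -> illegal
(0,3): flips 1 -> legal
(0,4): flips 2 -> legal
(1,1): flips 1 -> legal
(1,2): flips 1 -> legal
(1,4): no bracket -> illegal
(2,4): no bracket -> illegal
B mobility = 5
-- W to move --
(1,1): no bracket -> illegal
(1,2): no bracket -> illegal
(1,4): no bracket -> illegal
(2,4): flips 1 -> legal
(2,5): no bracket -> illegal
(3,0): flips 1 -> legal
(3,5): no bracket -> illegal
(4,2): flips 1 -> legal
(4,3): flips 4 -> legal
(4,4): flips 1 -> legal
(4,5): no bracket -> illegal
(5,0): no bracket -> illegal
(5,2): no bracket -> illegal
W mobility = 5

Answer: B=5 W=5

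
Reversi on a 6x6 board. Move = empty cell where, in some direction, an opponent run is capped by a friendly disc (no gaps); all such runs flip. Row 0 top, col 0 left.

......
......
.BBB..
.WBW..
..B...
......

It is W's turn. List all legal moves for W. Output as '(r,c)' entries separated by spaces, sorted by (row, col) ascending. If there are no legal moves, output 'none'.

(1,0): no bracket -> illegal
(1,1): flips 2 -> legal
(1,2): no bracket -> illegal
(1,3): flips 2 -> legal
(1,4): no bracket -> illegal
(2,0): no bracket -> illegal
(2,4): no bracket -> illegal
(3,0): no bracket -> illegal
(3,4): no bracket -> illegal
(4,1): no bracket -> illegal
(4,3): no bracket -> illegal
(5,1): flips 1 -> legal
(5,2): no bracket -> illegal
(5,3): flips 1 -> legal

Answer: (1,1) (1,3) (5,1) (5,3)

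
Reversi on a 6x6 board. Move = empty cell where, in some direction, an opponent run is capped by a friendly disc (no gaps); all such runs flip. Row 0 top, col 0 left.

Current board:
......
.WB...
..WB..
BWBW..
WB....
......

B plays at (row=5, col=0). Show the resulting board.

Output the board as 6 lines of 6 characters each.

Place B at (5,0); scan 8 dirs for brackets.
Dir NW: edge -> no flip
Dir N: opp run (4,0) capped by B -> flip
Dir NE: first cell 'B' (not opp) -> no flip
Dir W: edge -> no flip
Dir E: first cell '.' (not opp) -> no flip
Dir SW: edge -> no flip
Dir S: edge -> no flip
Dir SE: edge -> no flip
All flips: (4,0)

Answer: ......
.WB...
..WB..
BWBW..
BB....
B.....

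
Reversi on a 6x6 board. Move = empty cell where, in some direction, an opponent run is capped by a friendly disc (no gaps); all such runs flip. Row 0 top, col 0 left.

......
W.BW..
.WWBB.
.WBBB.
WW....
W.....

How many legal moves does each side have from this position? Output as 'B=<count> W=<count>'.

-- B to move --
(0,0): no bracket -> illegal
(0,1): no bracket -> illegal
(0,2): flips 1 -> legal
(0,3): flips 1 -> legal
(0,4): no bracket -> illegal
(1,1): flips 1 -> legal
(1,4): flips 1 -> legal
(2,0): flips 2 -> legal
(3,0): flips 2 -> legal
(4,2): no bracket -> illegal
(5,1): no bracket -> illegal
(5,2): no bracket -> illegal
B mobility = 6
-- W to move --
(0,1): no bracket -> illegal
(0,2): flips 1 -> legal
(0,3): flips 1 -> legal
(1,1): flips 1 -> legal
(1,4): flips 2 -> legal
(1,5): no bracket -> illegal
(2,5): flips 2 -> legal
(3,5): flips 4 -> legal
(4,2): flips 1 -> legal
(4,3): flips 3 -> legal
(4,4): flips 1 -> legal
(4,5): no bracket -> illegal
W mobility = 9

Answer: B=6 W=9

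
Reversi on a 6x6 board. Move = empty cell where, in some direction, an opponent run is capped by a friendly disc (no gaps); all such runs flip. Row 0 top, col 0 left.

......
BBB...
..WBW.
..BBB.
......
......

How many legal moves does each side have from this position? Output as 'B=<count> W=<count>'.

-- B to move --
(1,3): no bracket -> illegal
(1,4): flips 1 -> legal
(1,5): flips 1 -> legal
(2,1): flips 1 -> legal
(2,5): flips 1 -> legal
(3,1): no bracket -> illegal
(3,5): no bracket -> illegal
B mobility = 4
-- W to move --
(0,0): flips 1 -> legal
(0,1): no bracket -> illegal
(0,2): flips 1 -> legal
(0,3): no bracket -> illegal
(1,3): no bracket -> illegal
(1,4): no bracket -> illegal
(2,0): no bracket -> illegal
(2,1): no bracket -> illegal
(2,5): no bracket -> illegal
(3,1): no bracket -> illegal
(3,5): no bracket -> illegal
(4,1): no bracket -> illegal
(4,2): flips 2 -> legal
(4,3): no bracket -> illegal
(4,4): flips 2 -> legal
(4,5): no bracket -> illegal
W mobility = 4

Answer: B=4 W=4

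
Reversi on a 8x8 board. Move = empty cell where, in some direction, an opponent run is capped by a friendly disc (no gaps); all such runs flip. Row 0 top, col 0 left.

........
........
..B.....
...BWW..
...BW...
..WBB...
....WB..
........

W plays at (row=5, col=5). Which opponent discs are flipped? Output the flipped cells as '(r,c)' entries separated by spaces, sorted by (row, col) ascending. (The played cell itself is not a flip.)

Dir NW: first cell 'W' (not opp) -> no flip
Dir N: first cell '.' (not opp) -> no flip
Dir NE: first cell '.' (not opp) -> no flip
Dir W: opp run (5,4) (5,3) capped by W -> flip
Dir E: first cell '.' (not opp) -> no flip
Dir SW: first cell 'W' (not opp) -> no flip
Dir S: opp run (6,5), next='.' -> no flip
Dir SE: first cell '.' (not opp) -> no flip

Answer: (5,3) (5,4)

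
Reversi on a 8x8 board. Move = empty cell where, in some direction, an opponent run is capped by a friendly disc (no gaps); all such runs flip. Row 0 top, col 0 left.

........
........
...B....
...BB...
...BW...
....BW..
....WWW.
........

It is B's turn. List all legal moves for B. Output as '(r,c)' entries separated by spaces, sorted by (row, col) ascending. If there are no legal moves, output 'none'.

Answer: (4,5) (5,6) (7,4) (7,6) (7,7)

Derivation:
(3,5): no bracket -> illegal
(4,5): flips 1 -> legal
(4,6): no bracket -> illegal
(5,3): no bracket -> illegal
(5,6): flips 1 -> legal
(5,7): no bracket -> illegal
(6,3): no bracket -> illegal
(6,7): no bracket -> illegal
(7,3): no bracket -> illegal
(7,4): flips 1 -> legal
(7,5): no bracket -> illegal
(7,6): flips 1 -> legal
(7,7): flips 3 -> legal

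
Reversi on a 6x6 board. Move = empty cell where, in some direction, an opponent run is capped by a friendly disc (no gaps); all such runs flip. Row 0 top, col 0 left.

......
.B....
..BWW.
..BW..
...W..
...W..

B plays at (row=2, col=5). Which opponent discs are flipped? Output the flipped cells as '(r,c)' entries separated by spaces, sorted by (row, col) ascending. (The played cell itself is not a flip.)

Answer: (2,3) (2,4)

Derivation:
Dir NW: first cell '.' (not opp) -> no flip
Dir N: first cell '.' (not opp) -> no flip
Dir NE: edge -> no flip
Dir W: opp run (2,4) (2,3) capped by B -> flip
Dir E: edge -> no flip
Dir SW: first cell '.' (not opp) -> no flip
Dir S: first cell '.' (not opp) -> no flip
Dir SE: edge -> no flip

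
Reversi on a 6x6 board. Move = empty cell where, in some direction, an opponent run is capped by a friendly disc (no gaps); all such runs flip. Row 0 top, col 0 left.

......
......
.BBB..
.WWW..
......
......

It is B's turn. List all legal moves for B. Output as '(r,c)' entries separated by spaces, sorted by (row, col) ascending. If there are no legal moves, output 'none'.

(2,0): no bracket -> illegal
(2,4): no bracket -> illegal
(3,0): no bracket -> illegal
(3,4): no bracket -> illegal
(4,0): flips 1 -> legal
(4,1): flips 2 -> legal
(4,2): flips 1 -> legal
(4,3): flips 2 -> legal
(4,4): flips 1 -> legal

Answer: (4,0) (4,1) (4,2) (4,3) (4,4)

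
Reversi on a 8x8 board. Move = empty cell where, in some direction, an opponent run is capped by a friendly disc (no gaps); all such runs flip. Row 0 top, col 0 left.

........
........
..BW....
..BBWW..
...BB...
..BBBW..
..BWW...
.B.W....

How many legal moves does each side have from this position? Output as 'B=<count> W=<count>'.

-- B to move --
(1,2): no bracket -> illegal
(1,3): flips 1 -> legal
(1,4): flips 1 -> legal
(2,4): flips 2 -> legal
(2,5): flips 1 -> legal
(2,6): flips 1 -> legal
(3,6): flips 2 -> legal
(4,5): no bracket -> illegal
(4,6): no bracket -> illegal
(5,6): flips 1 -> legal
(6,5): flips 2 -> legal
(6,6): flips 1 -> legal
(7,2): flips 1 -> legal
(7,4): flips 2 -> legal
(7,5): flips 1 -> legal
B mobility = 12
-- W to move --
(1,1): flips 3 -> legal
(1,2): no bracket -> illegal
(1,3): no bracket -> illegal
(2,1): flips 1 -> legal
(2,4): no bracket -> illegal
(3,1): flips 2 -> legal
(4,1): flips 2 -> legal
(4,2): flips 1 -> legal
(4,5): flips 1 -> legal
(5,1): flips 4 -> legal
(6,0): no bracket -> illegal
(6,1): flips 3 -> legal
(6,5): no bracket -> illegal
(7,0): no bracket -> illegal
(7,2): no bracket -> illegal
W mobility = 8

Answer: B=12 W=8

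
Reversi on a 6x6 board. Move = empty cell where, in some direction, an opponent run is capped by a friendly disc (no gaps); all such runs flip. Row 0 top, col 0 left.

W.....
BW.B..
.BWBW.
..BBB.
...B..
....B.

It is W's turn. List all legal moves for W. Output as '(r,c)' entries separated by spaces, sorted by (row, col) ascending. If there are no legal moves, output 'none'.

Answer: (0,2) (0,4) (2,0) (3,1) (4,2) (4,4)

Derivation:
(0,1): no bracket -> illegal
(0,2): flips 1 -> legal
(0,3): no bracket -> illegal
(0,4): flips 1 -> legal
(1,2): no bracket -> illegal
(1,4): no bracket -> illegal
(2,0): flips 2 -> legal
(2,5): no bracket -> illegal
(3,0): no bracket -> illegal
(3,1): flips 1 -> legal
(3,5): no bracket -> illegal
(4,1): no bracket -> illegal
(4,2): flips 2 -> legal
(4,4): flips 2 -> legal
(4,5): no bracket -> illegal
(5,2): no bracket -> illegal
(5,3): no bracket -> illegal
(5,5): no bracket -> illegal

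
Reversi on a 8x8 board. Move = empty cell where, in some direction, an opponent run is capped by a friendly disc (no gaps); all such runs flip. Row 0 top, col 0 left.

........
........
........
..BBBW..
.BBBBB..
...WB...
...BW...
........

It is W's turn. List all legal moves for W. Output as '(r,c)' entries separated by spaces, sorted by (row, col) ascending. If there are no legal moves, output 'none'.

Answer: (2,3) (2,4) (3,1) (5,5) (6,2) (7,3)

Derivation:
(2,1): no bracket -> illegal
(2,2): no bracket -> illegal
(2,3): flips 2 -> legal
(2,4): flips 3 -> legal
(2,5): no bracket -> illegal
(3,0): no bracket -> illegal
(3,1): flips 4 -> legal
(3,6): no bracket -> illegal
(4,0): no bracket -> illegal
(4,6): no bracket -> illegal
(5,0): no bracket -> illegal
(5,1): no bracket -> illegal
(5,2): no bracket -> illegal
(5,5): flips 2 -> legal
(5,6): no bracket -> illegal
(6,2): flips 1 -> legal
(6,5): no bracket -> illegal
(7,2): no bracket -> illegal
(7,3): flips 1 -> legal
(7,4): no bracket -> illegal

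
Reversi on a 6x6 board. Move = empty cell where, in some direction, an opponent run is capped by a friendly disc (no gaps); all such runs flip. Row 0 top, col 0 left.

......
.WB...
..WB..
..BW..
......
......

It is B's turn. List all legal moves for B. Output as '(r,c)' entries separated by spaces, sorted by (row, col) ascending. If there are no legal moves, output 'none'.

Answer: (1,0) (2,1) (3,4) (4,3)

Derivation:
(0,0): no bracket -> illegal
(0,1): no bracket -> illegal
(0,2): no bracket -> illegal
(1,0): flips 1 -> legal
(1,3): no bracket -> illegal
(2,0): no bracket -> illegal
(2,1): flips 1 -> legal
(2,4): no bracket -> illegal
(3,1): no bracket -> illegal
(3,4): flips 1 -> legal
(4,2): no bracket -> illegal
(4,3): flips 1 -> legal
(4,4): no bracket -> illegal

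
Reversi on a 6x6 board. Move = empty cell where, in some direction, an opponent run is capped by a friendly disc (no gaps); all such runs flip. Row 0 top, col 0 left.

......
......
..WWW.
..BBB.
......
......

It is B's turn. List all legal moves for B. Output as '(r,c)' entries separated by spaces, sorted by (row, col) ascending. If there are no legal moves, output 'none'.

(1,1): flips 1 -> legal
(1,2): flips 2 -> legal
(1,3): flips 1 -> legal
(1,4): flips 2 -> legal
(1,5): flips 1 -> legal
(2,1): no bracket -> illegal
(2,5): no bracket -> illegal
(3,1): no bracket -> illegal
(3,5): no bracket -> illegal

Answer: (1,1) (1,2) (1,3) (1,4) (1,5)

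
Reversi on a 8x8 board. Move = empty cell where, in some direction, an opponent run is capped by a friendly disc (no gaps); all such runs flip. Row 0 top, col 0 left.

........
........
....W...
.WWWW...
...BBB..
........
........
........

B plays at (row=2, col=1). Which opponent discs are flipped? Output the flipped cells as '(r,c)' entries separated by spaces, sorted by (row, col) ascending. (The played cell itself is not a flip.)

Dir NW: first cell '.' (not opp) -> no flip
Dir N: first cell '.' (not opp) -> no flip
Dir NE: first cell '.' (not opp) -> no flip
Dir W: first cell '.' (not opp) -> no flip
Dir E: first cell '.' (not opp) -> no flip
Dir SW: first cell '.' (not opp) -> no flip
Dir S: opp run (3,1), next='.' -> no flip
Dir SE: opp run (3,2) capped by B -> flip

Answer: (3,2)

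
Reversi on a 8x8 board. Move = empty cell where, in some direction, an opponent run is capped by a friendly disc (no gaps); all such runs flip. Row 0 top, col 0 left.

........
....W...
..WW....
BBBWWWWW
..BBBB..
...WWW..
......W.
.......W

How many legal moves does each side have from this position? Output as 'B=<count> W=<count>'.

Answer: B=12 W=7

Derivation:
-- B to move --
(0,3): no bracket -> illegal
(0,4): no bracket -> illegal
(0,5): flips 2 -> legal
(1,1): flips 2 -> legal
(1,2): flips 3 -> legal
(1,3): flips 3 -> legal
(1,5): no bracket -> illegal
(2,1): no bracket -> illegal
(2,4): flips 2 -> legal
(2,5): flips 2 -> legal
(2,6): flips 1 -> legal
(2,7): flips 1 -> legal
(4,6): no bracket -> illegal
(4,7): no bracket -> illegal
(5,2): no bracket -> illegal
(5,6): no bracket -> illegal
(5,7): no bracket -> illegal
(6,2): flips 1 -> legal
(6,3): flips 2 -> legal
(6,4): flips 2 -> legal
(6,5): flips 2 -> legal
(6,7): no bracket -> illegal
(7,5): no bracket -> illegal
(7,6): no bracket -> illegal
B mobility = 12
-- W to move --
(2,0): flips 2 -> legal
(2,1): flips 2 -> legal
(4,0): flips 1 -> legal
(4,1): flips 1 -> legal
(4,6): no bracket -> illegal
(5,1): flips 1 -> legal
(5,2): flips 3 -> legal
(5,6): flips 1 -> legal
W mobility = 7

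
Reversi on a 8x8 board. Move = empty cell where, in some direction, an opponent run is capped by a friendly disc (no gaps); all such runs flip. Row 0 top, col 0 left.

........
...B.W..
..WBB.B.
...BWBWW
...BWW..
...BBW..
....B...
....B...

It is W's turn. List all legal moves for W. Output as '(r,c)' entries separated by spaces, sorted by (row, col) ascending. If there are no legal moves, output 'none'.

Answer: (0,4) (1,2) (1,4) (1,6) (1,7) (2,5) (3,2) (4,2) (5,2) (6,2) (6,3) (7,3)

Derivation:
(0,2): no bracket -> illegal
(0,3): no bracket -> illegal
(0,4): flips 1 -> legal
(1,2): flips 1 -> legal
(1,4): flips 1 -> legal
(1,6): flips 1 -> legal
(1,7): flips 2 -> legal
(2,5): flips 3 -> legal
(2,7): no bracket -> illegal
(3,2): flips 1 -> legal
(4,2): flips 3 -> legal
(4,6): no bracket -> illegal
(5,2): flips 3 -> legal
(6,2): flips 1 -> legal
(6,3): flips 1 -> legal
(6,5): no bracket -> illegal
(7,3): flips 1 -> legal
(7,5): no bracket -> illegal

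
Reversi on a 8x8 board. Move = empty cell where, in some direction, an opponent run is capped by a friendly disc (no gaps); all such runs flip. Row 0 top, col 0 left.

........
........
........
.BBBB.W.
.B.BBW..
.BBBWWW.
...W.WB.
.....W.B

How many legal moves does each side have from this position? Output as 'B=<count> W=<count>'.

-- B to move --
(2,5): no bracket -> illegal
(2,6): no bracket -> illegal
(2,7): no bracket -> illegal
(3,5): no bracket -> illegal
(3,7): no bracket -> illegal
(4,6): flips 2 -> legal
(4,7): no bracket -> illegal
(5,7): flips 3 -> legal
(6,2): no bracket -> illegal
(6,4): flips 2 -> legal
(6,7): flips 2 -> legal
(7,2): no bracket -> illegal
(7,3): flips 1 -> legal
(7,4): flips 1 -> legal
(7,6): flips 2 -> legal
B mobility = 7
-- W to move --
(2,0): no bracket -> illegal
(2,1): flips 2 -> legal
(2,2): flips 2 -> legal
(2,3): flips 4 -> legal
(2,4): flips 2 -> legal
(2,5): no bracket -> illegal
(3,0): flips 2 -> legal
(3,5): no bracket -> illegal
(4,0): no bracket -> illegal
(4,2): flips 2 -> legal
(5,0): flips 3 -> legal
(5,7): flips 1 -> legal
(6,0): no bracket -> illegal
(6,1): no bracket -> illegal
(6,2): no bracket -> illegal
(6,4): no bracket -> illegal
(6,7): flips 1 -> legal
(7,6): flips 1 -> legal
W mobility = 10

Answer: B=7 W=10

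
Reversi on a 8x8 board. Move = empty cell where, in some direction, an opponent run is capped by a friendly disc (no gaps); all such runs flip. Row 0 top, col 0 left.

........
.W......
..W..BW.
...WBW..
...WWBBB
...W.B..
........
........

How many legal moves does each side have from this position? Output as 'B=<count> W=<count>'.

-- B to move --
(0,0): flips 4 -> legal
(0,1): no bracket -> illegal
(0,2): no bracket -> illegal
(1,0): no bracket -> illegal
(1,2): no bracket -> illegal
(1,3): no bracket -> illegal
(1,5): no bracket -> illegal
(1,6): no bracket -> illegal
(1,7): no bracket -> illegal
(2,0): no bracket -> illegal
(2,1): no bracket -> illegal
(2,3): no bracket -> illegal
(2,4): flips 1 -> legal
(2,7): flips 1 -> legal
(3,1): no bracket -> illegal
(3,2): flips 1 -> legal
(3,6): flips 1 -> legal
(3,7): no bracket -> illegal
(4,2): flips 2 -> legal
(5,2): flips 1 -> legal
(5,4): flips 1 -> legal
(6,2): no bracket -> illegal
(6,3): no bracket -> illegal
(6,4): no bracket -> illegal
B mobility = 8
-- W to move --
(1,4): no bracket -> illegal
(1,5): flips 1 -> legal
(1,6): flips 2 -> legal
(2,3): no bracket -> illegal
(2,4): flips 2 -> legal
(3,6): no bracket -> illegal
(3,7): no bracket -> illegal
(5,4): no bracket -> illegal
(5,6): no bracket -> illegal
(5,7): flips 1 -> legal
(6,4): no bracket -> illegal
(6,5): flips 2 -> legal
(6,6): flips 1 -> legal
W mobility = 6

Answer: B=8 W=6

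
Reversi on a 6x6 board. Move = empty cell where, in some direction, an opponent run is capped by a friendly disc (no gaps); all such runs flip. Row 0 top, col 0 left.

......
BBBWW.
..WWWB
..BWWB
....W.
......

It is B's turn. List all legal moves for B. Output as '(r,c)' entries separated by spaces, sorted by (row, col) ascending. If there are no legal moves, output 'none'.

(0,2): flips 2 -> legal
(0,3): flips 1 -> legal
(0,4): no bracket -> illegal
(0,5): flips 2 -> legal
(1,5): flips 2 -> legal
(2,1): flips 3 -> legal
(3,1): no bracket -> illegal
(4,2): no bracket -> illegal
(4,3): flips 1 -> legal
(4,5): flips 2 -> legal
(5,3): flips 1 -> legal
(5,4): no bracket -> illegal
(5,5): flips 3 -> legal

Answer: (0,2) (0,3) (0,5) (1,5) (2,1) (4,3) (4,5) (5,3) (5,5)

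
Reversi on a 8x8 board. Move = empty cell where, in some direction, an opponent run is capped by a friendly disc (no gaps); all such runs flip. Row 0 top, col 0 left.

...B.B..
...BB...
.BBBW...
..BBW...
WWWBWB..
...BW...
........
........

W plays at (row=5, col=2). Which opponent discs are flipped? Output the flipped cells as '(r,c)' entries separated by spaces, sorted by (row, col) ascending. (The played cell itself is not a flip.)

Answer: (4,3) (5,3)

Derivation:
Dir NW: first cell 'W' (not opp) -> no flip
Dir N: first cell 'W' (not opp) -> no flip
Dir NE: opp run (4,3) capped by W -> flip
Dir W: first cell '.' (not opp) -> no flip
Dir E: opp run (5,3) capped by W -> flip
Dir SW: first cell '.' (not opp) -> no flip
Dir S: first cell '.' (not opp) -> no flip
Dir SE: first cell '.' (not opp) -> no flip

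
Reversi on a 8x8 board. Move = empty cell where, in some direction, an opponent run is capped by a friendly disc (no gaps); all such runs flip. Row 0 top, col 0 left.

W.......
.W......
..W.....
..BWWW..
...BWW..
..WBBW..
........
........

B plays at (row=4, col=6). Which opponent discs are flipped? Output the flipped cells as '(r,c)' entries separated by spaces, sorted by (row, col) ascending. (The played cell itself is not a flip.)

Answer: (4,4) (4,5)

Derivation:
Dir NW: opp run (3,5), next='.' -> no flip
Dir N: first cell '.' (not opp) -> no flip
Dir NE: first cell '.' (not opp) -> no flip
Dir W: opp run (4,5) (4,4) capped by B -> flip
Dir E: first cell '.' (not opp) -> no flip
Dir SW: opp run (5,5), next='.' -> no flip
Dir S: first cell '.' (not opp) -> no flip
Dir SE: first cell '.' (not opp) -> no flip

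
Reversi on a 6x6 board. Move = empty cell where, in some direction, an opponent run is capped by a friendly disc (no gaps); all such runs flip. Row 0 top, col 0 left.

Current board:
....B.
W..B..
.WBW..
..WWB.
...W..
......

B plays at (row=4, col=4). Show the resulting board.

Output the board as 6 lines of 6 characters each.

Answer: ....B.
W..B..
.WBW..
..WBB.
...WB.
......

Derivation:
Place B at (4,4); scan 8 dirs for brackets.
Dir NW: opp run (3,3) capped by B -> flip
Dir N: first cell 'B' (not opp) -> no flip
Dir NE: first cell '.' (not opp) -> no flip
Dir W: opp run (4,3), next='.' -> no flip
Dir E: first cell '.' (not opp) -> no flip
Dir SW: first cell '.' (not opp) -> no flip
Dir S: first cell '.' (not opp) -> no flip
Dir SE: first cell '.' (not opp) -> no flip
All flips: (3,3)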